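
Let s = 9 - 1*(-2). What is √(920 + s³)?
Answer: √2251 ≈ 47.445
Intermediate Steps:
s = 11 (s = 9 + 2 = 11)
√(920 + s³) = √(920 + 11³) = √(920 + 1331) = √2251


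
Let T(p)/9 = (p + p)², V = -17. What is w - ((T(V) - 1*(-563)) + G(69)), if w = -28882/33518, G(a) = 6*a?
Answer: -190748620/16759 ≈ -11382.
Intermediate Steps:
T(p) = 36*p² (T(p) = 9*(p + p)² = 9*(2*p)² = 9*(4*p²) = 36*p²)
w = -14441/16759 (w = -28882*1/33518 = -14441/16759 ≈ -0.86169)
w - ((T(V) - 1*(-563)) + G(69)) = -14441/16759 - ((36*(-17)² - 1*(-563)) + 6*69) = -14441/16759 - ((36*289 + 563) + 414) = -14441/16759 - ((10404 + 563) + 414) = -14441/16759 - (10967 + 414) = -14441/16759 - 1*11381 = -14441/16759 - 11381 = -190748620/16759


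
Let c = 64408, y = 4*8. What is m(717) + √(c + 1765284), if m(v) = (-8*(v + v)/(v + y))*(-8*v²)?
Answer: 47181032064/749 + 2*√457423 ≈ 6.2993e+7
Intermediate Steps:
y = 32
m(v) = 128*v³/(32 + v) (m(v) = (-8*(v + v)/(v + 32))*(-8*v²) = (-8*2*v/(32 + v))*(-8*v²) = (-16*v/(32 + v))*(-8*v²) = 128*v³/(32 + v))
m(717) + √(c + 1765284) = 128*717³/(32 + 717) + √(64408 + 1765284) = 128*368601813/749 + √1829692 = 128*368601813*(1/749) + 2*√457423 = 47181032064/749 + 2*√457423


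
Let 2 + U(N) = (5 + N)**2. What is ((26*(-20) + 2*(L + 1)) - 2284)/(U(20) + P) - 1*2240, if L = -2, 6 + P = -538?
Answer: -179766/79 ≈ -2275.5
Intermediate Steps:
P = -544 (P = -6 - 538 = -544)
U(N) = -2 + (5 + N)**2
((26*(-20) + 2*(L + 1)) - 2284)/(U(20) + P) - 1*2240 = ((26*(-20) + 2*(-2 + 1)) - 2284)/((-2 + (5 + 20)**2) - 544) - 1*2240 = ((-520 + 2*(-1)) - 2284)/((-2 + 25**2) - 544) - 2240 = ((-520 - 2) - 2284)/((-2 + 625) - 544) - 2240 = (-522 - 2284)/(623 - 544) - 2240 = -2806/79 - 2240 = -179766/79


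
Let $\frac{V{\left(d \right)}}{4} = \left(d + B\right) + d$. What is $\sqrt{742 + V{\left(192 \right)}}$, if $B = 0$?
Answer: $\sqrt{2278} \approx 47.728$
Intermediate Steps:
$V{\left(d \right)} = 8 d$ ($V{\left(d \right)} = 4 \left(\left(d + 0\right) + d\right) = 4 \left(d + d\right) = 4 \cdot 2 d = 8 d$)
$\sqrt{742 + V{\left(192 \right)}} = \sqrt{742 + 8 \cdot 192} = \sqrt{742 + 1536} = \sqrt{2278}$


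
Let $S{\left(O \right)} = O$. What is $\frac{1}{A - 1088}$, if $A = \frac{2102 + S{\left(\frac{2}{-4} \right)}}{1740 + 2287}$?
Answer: $- \frac{8054}{8758549} \approx -0.00091956$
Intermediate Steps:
$A = \frac{4203}{8054}$ ($A = \frac{2102 + \frac{2}{-4}}{1740 + 2287} = \frac{2102 + 2 \left(- \frac{1}{4}\right)}{4027} = \left(2102 - \frac{1}{2}\right) \frac{1}{4027} = \frac{4203}{2} \cdot \frac{1}{4027} = \frac{4203}{8054} \approx 0.52185$)
$\frac{1}{A - 1088} = \frac{1}{\frac{4203}{8054} - 1088} = \frac{1}{- \frac{8758549}{8054}} = - \frac{8054}{8758549}$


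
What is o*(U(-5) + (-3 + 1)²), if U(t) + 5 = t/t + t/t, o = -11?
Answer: -11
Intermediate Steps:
U(t) = -3 (U(t) = -5 + (t/t + t/t) = -5 + (1 + 1) = -5 + 2 = -3)
o*(U(-5) + (-3 + 1)²) = -11*(-3 + (-3 + 1)²) = -11*(-3 + (-2)²) = -11*(-3 + 4) = -11*1 = -11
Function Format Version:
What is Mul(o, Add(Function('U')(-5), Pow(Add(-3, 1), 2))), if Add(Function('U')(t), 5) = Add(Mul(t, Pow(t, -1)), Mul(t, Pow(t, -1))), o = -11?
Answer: -11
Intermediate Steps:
Function('U')(t) = -3 (Function('U')(t) = Add(-5, Add(Mul(t, Pow(t, -1)), Mul(t, Pow(t, -1)))) = Add(-5, Add(1, 1)) = Add(-5, 2) = -3)
Mul(o, Add(Function('U')(-5), Pow(Add(-3, 1), 2))) = Mul(-11, Add(-3, Pow(Add(-3, 1), 2))) = Mul(-11, Add(-3, Pow(-2, 2))) = Mul(-11, Add(-3, 4)) = Mul(-11, 1) = -11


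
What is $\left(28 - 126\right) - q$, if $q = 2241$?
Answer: $-2339$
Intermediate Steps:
$\left(28 - 126\right) - q = \left(28 - 126\right) - 2241 = -98 - 2241 = -2339$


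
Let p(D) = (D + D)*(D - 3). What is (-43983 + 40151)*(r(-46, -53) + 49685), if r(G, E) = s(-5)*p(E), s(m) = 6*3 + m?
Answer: -486100696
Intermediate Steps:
s(m) = 18 + m
p(D) = 2*D*(-3 + D) (p(D) = (2*D)*(-3 + D) = 2*D*(-3 + D))
r(G, E) = 26*E*(-3 + E) (r(G, E) = (18 - 5)*(2*E*(-3 + E)) = 13*(2*E*(-3 + E)) = 26*E*(-3 + E))
(-43983 + 40151)*(r(-46, -53) + 49685) = (-43983 + 40151)*(26*(-53)*(-3 - 53) + 49685) = -3832*(26*(-53)*(-56) + 49685) = -3832*(77168 + 49685) = -3832*126853 = -486100696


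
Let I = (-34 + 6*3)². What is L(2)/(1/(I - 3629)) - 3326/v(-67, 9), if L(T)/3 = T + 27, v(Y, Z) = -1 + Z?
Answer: -1175467/4 ≈ -2.9387e+5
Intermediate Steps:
I = 256 (I = (-34 + 18)² = (-16)² = 256)
L(T) = 81 + 3*T (L(T) = 3*(T + 27) = 3*(27 + T) = 81 + 3*T)
L(2)/(1/(I - 3629)) - 3326/v(-67, 9) = (81 + 3*2)/(1/(256 - 3629)) - 3326/(-1 + 9) = (81 + 6)/(1/(-3373)) - 3326/8 = 87/(-1/3373) - 3326*⅛ = 87*(-3373) - 1663/4 = -293451 - 1663/4 = -1175467/4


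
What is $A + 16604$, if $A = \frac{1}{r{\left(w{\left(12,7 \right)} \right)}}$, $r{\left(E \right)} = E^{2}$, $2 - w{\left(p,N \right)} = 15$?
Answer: $\frac{2806077}{169} \approx 16604.0$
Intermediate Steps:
$w{\left(p,N \right)} = -13$ ($w{\left(p,N \right)} = 2 - 15 = -13$)
$A = \frac{1}{169}$ ($A = \frac{1}{\left(-13\right)^{2}} = \frac{1}{169} \approx 0.0059172$)
$A + 16604 = \frac{1}{169} + 16604 = \frac{2806077}{169}$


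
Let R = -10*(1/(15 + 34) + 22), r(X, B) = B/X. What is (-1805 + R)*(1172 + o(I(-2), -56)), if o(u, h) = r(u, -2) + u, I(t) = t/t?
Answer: -116204185/49 ≈ -2.3715e+6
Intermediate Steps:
I(t) = 1
R = -10790/49 (R = -10*(1/49 + 22) = -10*1079/49 = -10790/49 ≈ -220.20)
o(u, h) = u - 2/u (o(u, h) = -2/u + u = u - 2/u)
(-1805 + R)*(1172 + o(I(-2), -56)) = (-1805 - 10790/49)*(1172 + (1 - 2/1)) = -99235*(1172 + (1 - 2*1))/49 = -99235*(1172 + (1 - 2))/49 = -99235*(1172 - 1)/49 = -99235/49*1171 = -116204185/49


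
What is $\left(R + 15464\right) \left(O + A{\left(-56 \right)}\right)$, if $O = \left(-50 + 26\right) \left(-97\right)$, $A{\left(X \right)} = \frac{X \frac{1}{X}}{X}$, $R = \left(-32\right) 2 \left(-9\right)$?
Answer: $\frac{261385835}{7} \approx 3.7341 \cdot 10^{7}$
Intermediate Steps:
$R = 576$ ($R = \left(-64\right) \left(-9\right) = 576$)
$A{\left(X \right)} = \frac{1}{X}$ ($A{\left(X \right)} = 1 \frac{1}{X} = \frac{1}{X}$)
$O = 2328$ ($O = \left(-24\right) \left(-97\right) = 2328$)
$\left(R + 15464\right) \left(O + A{\left(-56 \right)}\right) = \left(576 + 15464\right) \left(2328 + \frac{1}{-56}\right) = 16040 \left(2328 - \frac{1}{56}\right) = 16040 \cdot \frac{130367}{56} = \frac{261385835}{7}$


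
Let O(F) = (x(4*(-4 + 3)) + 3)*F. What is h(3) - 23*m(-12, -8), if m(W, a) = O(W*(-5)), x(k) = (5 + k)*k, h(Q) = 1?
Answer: 1381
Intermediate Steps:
x(k) = k*(5 + k)
O(F) = -F (O(F) = ((4*(-4 + 3))*(5 + 4*(-4 + 3)) + 3)*F = ((4*(-1))*(5 + 4*(-1)) + 3)*F = (-4*(5 - 4) + 3)*F = (-4*1 + 3)*F = (-4 + 3)*F = -F)
m(W, a) = 5*W (m(W, a) = -W*(-5) = -(-5)*W = 5*W)
h(3) - 23*m(-12, -8) = 1 - 115*(-12) = 1 - 23*(-60) = 1 + 1380 = 1381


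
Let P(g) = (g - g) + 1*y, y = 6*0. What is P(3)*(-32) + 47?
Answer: 47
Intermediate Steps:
y = 0
P(g) = 0 (P(g) = (g - g) + 1*0 = 0 + 0 = 0)
P(3)*(-32) + 47 = 0*(-32) + 47 = 0 + 47 = 47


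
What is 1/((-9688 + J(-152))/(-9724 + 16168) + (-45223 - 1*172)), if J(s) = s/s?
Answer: -2148/97511689 ≈ -2.2028e-5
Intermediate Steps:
J(s) = 1
1/((-9688 + J(-152))/(-9724 + 16168) + (-45223 - 1*172)) = 1/((-9688 + 1)/(-9724 + 16168) + (-45223 - 1*172)) = 1/(-9687/6444 + (-45223 - 172)) = 1/(-9687*1/6444 - 45395) = 1/(-3229/2148 - 45395) = 1/(-97511689/2148) = -2148/97511689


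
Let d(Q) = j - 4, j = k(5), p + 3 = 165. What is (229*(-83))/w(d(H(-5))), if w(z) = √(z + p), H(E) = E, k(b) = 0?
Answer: -19007*√158/158 ≈ -1512.1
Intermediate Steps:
p = 162 (p = -3 + 165 = 162)
j = 0
d(Q) = -4 (d(Q) = 0 - 4 = -4)
w(z) = √(162 + z) (w(z) = √(z + 162) = √(162 + z))
(229*(-83))/w(d(H(-5))) = (229*(-83))/(√(162 - 4)) = -19007*√158/158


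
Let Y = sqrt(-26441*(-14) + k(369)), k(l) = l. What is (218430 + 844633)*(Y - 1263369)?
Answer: -1343040839247 + 1063063*sqrt(370543) ≈ -1.3424e+12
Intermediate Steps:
Y = sqrt(370543) (Y = sqrt(-26441*(-14) + 369) = sqrt(370174 + 369) = sqrt(370543) ≈ 608.72)
(218430 + 844633)*(Y - 1263369) = (218430 + 844633)*(sqrt(370543) - 1263369) = 1063063*(-1263369 + sqrt(370543)) = -1343040839247 + 1063063*sqrt(370543)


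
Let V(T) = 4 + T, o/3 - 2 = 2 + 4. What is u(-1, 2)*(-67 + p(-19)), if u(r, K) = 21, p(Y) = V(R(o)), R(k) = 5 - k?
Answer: -1722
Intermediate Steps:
o = 24 (o = 6 + 3*(2 + 4) = 6 + 3*6 = 6 + 18 = 24)
p(Y) = -15 (p(Y) = 4 + (5 - 1*24) = 4 + (5 - 24) = 4 - 19 = -15)
u(-1, 2)*(-67 + p(-19)) = 21*(-67 - 15) = 21*(-82) = -1722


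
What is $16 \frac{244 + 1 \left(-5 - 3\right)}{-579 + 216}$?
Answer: $- \frac{3776}{363} \approx -10.402$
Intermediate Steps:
$16 \frac{244 + 1 \left(-5 - 3\right)}{-579 + 216} = 16 \frac{244 + 1 \left(-8\right)}{-363} = 16 \left(244 - 8\right) \left(- \frac{1}{363}\right) = 16 \cdot 236 \left(- \frac{1}{363}\right) = 16 \left(- \frac{236}{363}\right) = - \frac{3776}{363}$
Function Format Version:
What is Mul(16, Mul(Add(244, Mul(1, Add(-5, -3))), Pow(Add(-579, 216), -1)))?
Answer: Rational(-3776, 363) ≈ -10.402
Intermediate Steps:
Mul(16, Mul(Add(244, Mul(1, Add(-5, -3))), Pow(Add(-579, 216), -1))) = Mul(16, Mul(Add(244, Mul(1, -8)), Pow(-363, -1))) = Mul(16, Mul(Add(244, -8), Rational(-1, 363))) = Mul(16, Mul(236, Rational(-1, 363))) = Mul(16, Rational(-236, 363)) = Rational(-3776, 363)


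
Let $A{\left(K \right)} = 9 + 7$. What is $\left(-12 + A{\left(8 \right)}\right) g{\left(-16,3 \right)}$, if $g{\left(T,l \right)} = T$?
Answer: $-64$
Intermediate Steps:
$A{\left(K \right)} = 16$
$\left(-12 + A{\left(8 \right)}\right) g{\left(-16,3 \right)} = \left(-12 + 16\right) \left(-16\right) = 4 \left(-16\right) = -64$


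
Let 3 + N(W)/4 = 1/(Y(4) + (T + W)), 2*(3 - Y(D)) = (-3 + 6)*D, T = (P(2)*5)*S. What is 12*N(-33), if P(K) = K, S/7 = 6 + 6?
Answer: -9644/67 ≈ -143.94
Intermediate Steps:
S = 84 (S = 7*(6 + 6) = 7*12 = 84)
T = 840 (T = (2*5)*84 = 10*84 = 840)
Y(D) = 3 - 3*D/2 (Y(D) = 3 - (-3 + 6)*D/2 = 3 - 3*D/2)
N(W) = -12 + 4/(837 + W) (N(W) = -12 + 4/((3 - 3/2*4) + (840 + W)) = -12 + 4/((3 - 6) + (840 + W)) = -12 + 4/(-3 + (840 + W)) = -12 + 4/(837 + W))
12*N(-33) = 12*(4*(-2510 - 3*(-33))/(837 - 33)) = 12*(4*(-2510 + 99)/804) = 12*(4*(1/804)*(-2411)) = 12*(-2411/201) = -9644/67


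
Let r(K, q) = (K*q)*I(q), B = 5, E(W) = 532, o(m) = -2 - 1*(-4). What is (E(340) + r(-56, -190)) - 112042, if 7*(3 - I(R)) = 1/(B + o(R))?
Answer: -558650/7 ≈ -79807.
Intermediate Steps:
o(m) = 2 (o(m) = -2 + 4 = 2)
I(R) = 146/49 (I(R) = 3 - 1/(7*(5 + 2)) = 3 - ⅐/7 = 3 - ⅐*⅐ = 3 - 1/49 = 146/49)
r(K, q) = 146*K*q/49 (r(K, q) = (K*q)*(146/49) = 146*K*q/49)
(E(340) + r(-56, -190)) - 112042 = (532 + (146/49)*(-56)*(-190)) - 112042 = (532 + 221920/7) - 112042 = 225644/7 - 112042 = -558650/7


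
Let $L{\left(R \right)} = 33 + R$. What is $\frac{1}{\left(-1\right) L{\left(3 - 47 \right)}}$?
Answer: $\frac{1}{11} \approx 0.090909$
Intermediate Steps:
$\frac{1}{\left(-1\right) L{\left(3 - 47 \right)}} = \frac{1}{\left(-1\right) \left(33 + \left(3 - 47\right)\right)} = \frac{1}{\left(-1\right) \left(33 - 44\right)} = \frac{1}{\left(-1\right) \left(-11\right)} = \frac{1}{11}$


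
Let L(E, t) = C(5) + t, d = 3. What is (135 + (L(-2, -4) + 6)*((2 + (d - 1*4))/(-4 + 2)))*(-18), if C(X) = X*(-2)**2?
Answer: -2232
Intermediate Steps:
C(X) = 4*X (C(X) = X*4 = 4*X)
L(E, t) = 20 + t (L(E, t) = 4*5 + t = 20 + t)
(135 + (L(-2, -4) + 6)*((2 + (d - 1*4))/(-4 + 2)))*(-18) = (135 + ((20 - 4) + 6)*((2 + (3 - 1*4))/(-4 + 2)))*(-18) = (135 + (16 + 6)*((2 + (3 - 4))/(-2)))*(-18) = (135 + 22*((2 - 1)*(-1/2)))*(-18) = (135 + 22*(1*(-1/2)))*(-18) = (135 + 22*(-1/2))*(-18) = (135 - 11)*(-18) = 124*(-18) = -2232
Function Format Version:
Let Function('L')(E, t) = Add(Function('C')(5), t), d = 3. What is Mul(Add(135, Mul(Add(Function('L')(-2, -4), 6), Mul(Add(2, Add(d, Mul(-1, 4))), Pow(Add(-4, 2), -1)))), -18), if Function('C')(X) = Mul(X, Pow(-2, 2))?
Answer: -2232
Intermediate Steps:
Function('C')(X) = Mul(4, X) (Function('C')(X) = Mul(X, 4) = Mul(4, X))
Function('L')(E, t) = Add(20, t) (Function('L')(E, t) = Add(Mul(4, 5), t) = Add(20, t))
Mul(Add(135, Mul(Add(Function('L')(-2, -4), 6), Mul(Add(2, Add(d, Mul(-1, 4))), Pow(Add(-4, 2), -1)))), -18) = Mul(Add(135, Mul(Add(Add(20, -4), 6), Mul(Add(2, Add(3, Mul(-1, 4))), Pow(Add(-4, 2), -1)))), -18) = Mul(Add(135, Mul(Add(16, 6), Mul(Add(2, Add(3, -4)), Pow(-2, -1)))), -18) = Mul(Add(135, Mul(22, Mul(Add(2, -1), Rational(-1, 2)))), -18) = Mul(Add(135, Mul(22, Mul(1, Rational(-1, 2)))), -18) = Mul(Add(135, Mul(22, Rational(-1, 2))), -18) = Mul(Add(135, -11), -18) = Mul(124, -18) = -2232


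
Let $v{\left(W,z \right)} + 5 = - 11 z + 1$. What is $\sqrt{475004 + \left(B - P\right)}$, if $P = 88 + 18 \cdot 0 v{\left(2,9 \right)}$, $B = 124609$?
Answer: $5 \sqrt{23981} \approx 774.29$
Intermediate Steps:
$v{\left(W,z \right)} = -4 - 11 z$ ($v{\left(W,z \right)} = -5 - \left(-1 + 11 z\right) = -4 - 11 z$)
$P = 88$ ($P = 88 + 18 \cdot 0 \left(-4 - 99\right) = 88 + 0 \left(-4 - 99\right) = 88 + 0 \left(-103\right) = 88 + 0 = 88$)
$\sqrt{475004 + \left(B - P\right)} = \sqrt{475004 + \left(124609 - 88\right)} = \sqrt{475004 + 124521} = \sqrt{599525} = 5 \sqrt{23981}$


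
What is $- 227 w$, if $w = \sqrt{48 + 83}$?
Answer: $- 227 \sqrt{131} \approx -2598.1$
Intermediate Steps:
$w = \sqrt{131} \approx 11.446$
$- 227 w = - 227 \sqrt{131}$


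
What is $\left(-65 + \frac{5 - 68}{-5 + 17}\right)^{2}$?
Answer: $\frac{78961}{16} \approx 4935.1$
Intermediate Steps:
$\left(-65 + \frac{5 - 68}{-5 + 17}\right)^{2} = \left(-65 - \frac{63}{12}\right)^{2} = \left(-65 - \frac{21}{4}\right)^{2} = \left(- \frac{281}{4}\right)^{2} = \frac{78961}{16}$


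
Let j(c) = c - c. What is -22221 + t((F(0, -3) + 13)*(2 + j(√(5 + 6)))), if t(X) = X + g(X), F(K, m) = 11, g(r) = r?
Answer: -22125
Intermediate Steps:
j(c) = 0
t(X) = 2*X (t(X) = X + X = 2*X)
-22221 + t((F(0, -3) + 13)*(2 + j(√(5 + 6)))) = -22221 + 2*((11 + 13)*(2 + 0)) = -22221 + 2*(24*2) = -22221 + 2*48 = -22221 + 96 = -22125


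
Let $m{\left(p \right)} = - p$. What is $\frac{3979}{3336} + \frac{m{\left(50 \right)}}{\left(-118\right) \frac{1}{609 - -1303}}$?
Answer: $\frac{159695561}{196824} \approx 811.36$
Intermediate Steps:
$\frac{3979}{3336} + \frac{m{\left(50 \right)}}{\left(-118\right) \frac{1}{609 - -1303}} = \frac{3979}{3336} + \frac{\left(-1\right) 50}{\left(-118\right) \frac{1}{609 - -1303}} = 3979 \cdot \frac{1}{3336} - \frac{50}{\left(-118\right) \frac{1}{609 + 1303}} = \frac{3979}{3336} - \frac{50}{\left(-118\right) \frac{1}{1912}} = \frac{3979}{3336} - \frac{50}{- \frac{59}{956}} = \frac{3979}{3336} - - \frac{47800}{59} = \frac{3979}{3336} + \frac{47800}{59} = \frac{159695561}{196824}$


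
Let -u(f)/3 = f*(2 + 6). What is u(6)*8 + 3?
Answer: -1149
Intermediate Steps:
u(f) = -24*f (u(f) = -3*f*(2 + 6) = -3*f*8 = -24*f)
u(6)*8 + 3 = -24*6*8 + 3 = -144*8 + 3 = -1152 + 3 = -1149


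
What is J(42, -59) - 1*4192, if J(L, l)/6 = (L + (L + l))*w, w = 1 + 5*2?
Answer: -2542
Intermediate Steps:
w = 11 (w = 1 + 10 = 11)
J(L, l) = 66*l + 132*L (J(L, l) = 6*((L + (L + l))*11) = 6*((l + 2*L)*11) = 6*(11*l + 22*L) = 66*l + 132*L)
J(42, -59) - 1*4192 = (66*(-59) + 132*42) - 1*4192 = (-3894 + 5544) - 4192 = 1650 - 4192 = -2542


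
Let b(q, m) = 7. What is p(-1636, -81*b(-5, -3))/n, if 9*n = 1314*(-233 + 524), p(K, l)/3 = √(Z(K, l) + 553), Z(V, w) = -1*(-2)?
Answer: √555/14162 ≈ 0.0016635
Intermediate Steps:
Z(V, w) = 2
p(K, l) = 3*√555 (p(K, l) = 3*√(2 + 553) = 3*√555)
n = 42486 (n = (1314*(-233 + 524))/9 = (1314*291)/9 = (⅑)*382374 = 42486)
p(-1636, -81*b(-5, -3))/n = (3*√555)/42486 = (3*√555)*(1/42486) = √555/14162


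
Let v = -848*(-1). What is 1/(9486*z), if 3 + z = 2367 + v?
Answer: 1/30469032 ≈ 3.2820e-8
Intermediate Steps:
v = 848
z = 3212 (z = -3 + (2367 + 848) = -3 + 3215 = 3212)
1/(9486*z) = 1/(9486*3212) = (1/9486)*(1/3212) = 1/30469032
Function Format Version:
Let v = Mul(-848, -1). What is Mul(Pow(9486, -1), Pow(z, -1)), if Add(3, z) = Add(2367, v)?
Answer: Rational(1, 30469032) ≈ 3.2820e-8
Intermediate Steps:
v = 848
z = 3212 (z = Add(-3, Add(2367, 848)) = Add(-3, 3215) = 3212)
Mul(Pow(9486, -1), Pow(z, -1)) = Mul(Pow(9486, -1), Pow(3212, -1)) = Mul(Rational(1, 9486), Rational(1, 3212)) = Rational(1, 30469032)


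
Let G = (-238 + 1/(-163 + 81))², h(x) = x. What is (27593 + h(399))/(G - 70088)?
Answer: -188218208/90358423 ≈ -2.0830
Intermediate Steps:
G = 380913289/6724 (G = (-238 + 1/(-82))² = (-238 - 1/82)² = (-19517/82)² = 380913289/6724 ≈ 56650.)
(27593 + h(399))/(G - 70088) = (27593 + 399)/(380913289/6724 - 70088) = 27992/(-90358423/6724) = 27992*(-6724/90358423) = -188218208/90358423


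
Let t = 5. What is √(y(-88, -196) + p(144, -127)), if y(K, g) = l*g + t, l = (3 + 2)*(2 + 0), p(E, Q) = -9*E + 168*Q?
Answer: I*√24587 ≈ 156.8*I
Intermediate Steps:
l = 10 (l = 5*2 = 10)
y(K, g) = 5 + 10*g (y(K, g) = 10*g + 5 = 5 + 10*g)
√(y(-88, -196) + p(144, -127)) = √((5 + 10*(-196)) + (-9*144 + 168*(-127))) = √((5 - 1960) + (-1296 - 21336)) = √(-1955 - 22632) = √(-24587) = I*√24587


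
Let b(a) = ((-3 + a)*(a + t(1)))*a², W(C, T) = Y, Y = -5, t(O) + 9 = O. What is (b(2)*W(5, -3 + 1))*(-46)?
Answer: 5520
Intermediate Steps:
t(O) = -9 + O
W(C, T) = -5
b(a) = a²*(-8 + a)*(-3 + a) (b(a) = ((-3 + a)*(a + (-9 + 1)))*a² = ((-3 + a)*(a - 8))*a² = ((-3 + a)*(-8 + a))*a² = ((-8 + a)*(-3 + a))*a² = a²*(-8 + a)*(-3 + a))
(b(2)*W(5, -3 + 1))*(-46) = ((2²*(24 + 2² - 11*2))*(-5))*(-46) = ((4*(24 + 4 - 22))*(-5))*(-46) = ((4*6)*(-5))*(-46) = (24*(-5))*(-46) = -120*(-46) = 5520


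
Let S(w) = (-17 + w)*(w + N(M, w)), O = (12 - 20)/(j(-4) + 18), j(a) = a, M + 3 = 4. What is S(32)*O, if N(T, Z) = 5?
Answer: -2220/7 ≈ -317.14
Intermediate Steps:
M = 1 (M = -3 + 4 = 1)
O = -4/7 (O = (12 - 20)/(-4 + 18) = -8/14 = -8*1/14 = -4/7 ≈ -0.57143)
S(w) = (-17 + w)*(5 + w) (S(w) = (-17 + w)*(w + 5) = (-17 + w)*(5 + w))
S(32)*O = (-85 + 32² - 12*32)*(-4/7) = (-85 + 1024 - 384)*(-4/7) = 555*(-4/7) = -2220/7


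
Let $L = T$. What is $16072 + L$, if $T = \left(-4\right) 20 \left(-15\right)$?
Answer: $17272$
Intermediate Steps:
$T = 1200$ ($T = \left(-80\right) \left(-15\right) = 1200$)
$L = 1200$
$16072 + L = 16072 + 1200 = 17272$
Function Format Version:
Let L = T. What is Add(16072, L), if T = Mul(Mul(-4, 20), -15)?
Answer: 17272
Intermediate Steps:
T = 1200 (T = Mul(-80, -15) = 1200)
L = 1200
Add(16072, L) = Add(16072, 1200) = 17272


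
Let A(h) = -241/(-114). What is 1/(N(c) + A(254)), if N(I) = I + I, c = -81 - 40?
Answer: -114/27347 ≈ -0.0041686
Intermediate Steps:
c = -121
N(I) = 2*I
A(h) = 241/114 (A(h) = -241*(-1/114) = 241/114)
1/(N(c) + A(254)) = 1/(2*(-121) + 241/114) = 1/(-242 + 241/114) = 1/(-27347/114) = -114/27347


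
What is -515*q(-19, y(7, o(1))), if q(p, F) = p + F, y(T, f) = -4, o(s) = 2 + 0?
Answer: 11845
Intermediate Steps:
o(s) = 2
q(p, F) = F + p
-515*q(-19, y(7, o(1))) = -515*(-4 - 19) = -515*(-23) = 11845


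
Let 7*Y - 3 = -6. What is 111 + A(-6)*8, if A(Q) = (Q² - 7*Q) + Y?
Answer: 5121/7 ≈ 731.57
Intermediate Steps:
Y = -3/7 (Y = 3/7 + (⅐)*(-6) = 3/7 - 6/7 = -3/7 ≈ -0.42857)
A(Q) = -3/7 + Q² - 7*Q (A(Q) = (Q² - 7*Q) - 3/7 = -3/7 + Q² - 7*Q)
111 + A(-6)*8 = 111 + (-3/7 + (-6)² - 7*(-6))*8 = 111 + (-3/7 + 36 + 42)*8 = 111 + (543/7)*8 = 111 + 4344/7 = 5121/7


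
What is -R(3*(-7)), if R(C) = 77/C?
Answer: 11/3 ≈ 3.6667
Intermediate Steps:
-R(3*(-7)) = -77/(3*(-7)) = -77/(-21) = -77*(-1)/21 = -1*(-11/3) = 11/3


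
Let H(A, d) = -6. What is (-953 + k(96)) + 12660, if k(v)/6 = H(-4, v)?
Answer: 11671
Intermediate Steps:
k(v) = -36 (k(v) = 6*(-6) = -36)
(-953 + k(96)) + 12660 = (-953 - 36) + 12660 = -989 + 12660 = 11671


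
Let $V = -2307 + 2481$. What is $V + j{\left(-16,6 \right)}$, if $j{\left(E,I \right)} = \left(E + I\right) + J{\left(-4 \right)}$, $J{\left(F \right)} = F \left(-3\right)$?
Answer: $176$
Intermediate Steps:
$V = 174$
$J{\left(F \right)} = - 3 F$
$j{\left(E,I \right)} = 12 + E + I$ ($j{\left(E,I \right)} = \left(E + I\right) - -12 = \left(E + I\right) + 12 = 12 + E + I$)
$V + j{\left(-16,6 \right)} = 174 + \left(12 - 16 + 6\right) = 174 + 2 = 176$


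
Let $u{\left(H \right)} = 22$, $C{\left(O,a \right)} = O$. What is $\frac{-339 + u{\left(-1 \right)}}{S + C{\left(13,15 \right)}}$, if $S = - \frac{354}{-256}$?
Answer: $- \frac{40576}{1841} \approx -22.04$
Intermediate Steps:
$S = \frac{177}{128}$ ($S = \left(-354\right) \left(- \frac{1}{256}\right) = \frac{177}{128} \approx 1.3828$)
$\frac{-339 + u{\left(-1 \right)}}{S + C{\left(13,15 \right)}} = \frac{-339 + 22}{\frac{177}{128} + 13} = - \frac{317}{\frac{1841}{128}} = \left(-317\right) \frac{128}{1841} = - \frac{40576}{1841}$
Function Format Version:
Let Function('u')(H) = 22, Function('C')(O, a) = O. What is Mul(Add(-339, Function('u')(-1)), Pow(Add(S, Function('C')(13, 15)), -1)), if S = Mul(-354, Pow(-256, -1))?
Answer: Rational(-40576, 1841) ≈ -22.040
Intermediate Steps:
S = Rational(177, 128) (S = Mul(-354, Rational(-1, 256)) = Rational(177, 128) ≈ 1.3828)
Mul(Add(-339, Function('u')(-1)), Pow(Add(S, Function('C')(13, 15)), -1)) = Mul(Add(-339, 22), Pow(Add(Rational(177, 128), 13), -1)) = Mul(-317, Pow(Rational(1841, 128), -1)) = Mul(-317, Rational(128, 1841)) = Rational(-40576, 1841)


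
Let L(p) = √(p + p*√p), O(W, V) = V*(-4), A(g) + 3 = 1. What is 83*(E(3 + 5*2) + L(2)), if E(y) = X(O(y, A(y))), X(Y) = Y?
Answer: 664 + 83*√(2 + 2*√2) ≈ 846.38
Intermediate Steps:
A(g) = -2 (A(g) = -3 + 1 = -2)
O(W, V) = -4*V
E(y) = 8 (E(y) = -4*(-2) = 8)
L(p) = √(p + p^(3/2))
83*(E(3 + 5*2) + L(2)) = 83*(8 + √(2 + 2^(3/2))) = 83*(8 + √(2 + 2*√2)) = 664 + 83*√(2 + 2*√2)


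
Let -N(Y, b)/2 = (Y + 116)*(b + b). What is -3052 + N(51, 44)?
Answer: -32444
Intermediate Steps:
N(Y, b) = -4*b*(116 + Y) (N(Y, b) = -2*(Y + 116)*(b + b) = -2*(116 + Y)*2*b = -4*b*(116 + Y))
-3052 + N(51, 44) = -3052 - 4*44*(116 + 51) = -3052 - 4*44*167 = -3052 - 29392 = -32444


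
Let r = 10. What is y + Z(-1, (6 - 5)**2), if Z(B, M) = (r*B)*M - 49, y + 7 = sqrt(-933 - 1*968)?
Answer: -66 + I*sqrt(1901) ≈ -66.0 + 43.6*I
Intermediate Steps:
y = -7 + I*sqrt(1901) (y = -7 + sqrt(-933 - 1*968) = -7 + sqrt(-933 - 968) = -7 + sqrt(-1901) = -7 + I*sqrt(1901) ≈ -7.0 + 43.6*I)
Z(B, M) = -49 + 10*B*M (Z(B, M) = (10*B)*M - 49 = 10*B*M - 49 = -49 + 10*B*M)
y + Z(-1, (6 - 5)**2) = (-7 + I*sqrt(1901)) + (-49 + 10*(-1)*(6 - 5)**2) = (-7 + I*sqrt(1901)) + (-49 + 10*(-1)*1**2) = (-7 + I*sqrt(1901)) + (-49 + 10*(-1)*1) = (-7 + I*sqrt(1901)) + (-49 - 10) = (-7 + I*sqrt(1901)) - 59 = -66 + I*sqrt(1901)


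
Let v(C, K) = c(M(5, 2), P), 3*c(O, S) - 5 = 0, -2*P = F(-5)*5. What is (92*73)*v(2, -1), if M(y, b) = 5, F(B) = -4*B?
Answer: 33580/3 ≈ 11193.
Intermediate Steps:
P = -50 (P = -(-4*(-5))*5/2 = -10*5 = -½*100 = -50)
c(O, S) = 5/3 (c(O, S) = 5/3 + (⅓)*0 = 5/3 + 0 = 5/3)
v(C, K) = 5/3
(92*73)*v(2, -1) = (92*73)*(5/3) = 6716*(5/3) = 33580/3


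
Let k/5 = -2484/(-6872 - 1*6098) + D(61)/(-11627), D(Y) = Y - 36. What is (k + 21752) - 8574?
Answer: 198741404591/15080219 ≈ 13179.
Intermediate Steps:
D(Y) = -36 + Y
k = 14278609/15080219 (k = 5*(-2484/(-6872 - 1*6098) + (-36 + 61)/(-11627)) = 5*(-2484/(-6872 - 6098) + 25*(-1/11627)) = 5*(-2484/(-12970) - 25/11627) = 5*(-2484*(-1/12970) - 25/11627) = 5*(1242/6485 - 25/11627) = 5*(14278609/75401095) = 14278609/15080219 ≈ 0.94684)
(k + 21752) - 8574 = (14278609/15080219 + 21752) - 8574 = 328039202297/15080219 - 8574 = 198741404591/15080219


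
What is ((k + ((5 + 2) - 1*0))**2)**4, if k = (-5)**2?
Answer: 1099511627776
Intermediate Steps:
k = 25
((k + ((5 + 2) - 1*0))**2)**4 = ((25 + ((5 + 2) - 1*0))**2)**4 = ((25 + (7 + 0))**2)**4 = ((25 + 7)**2)**4 = (32**2)**4 = 1024**4 = 1099511627776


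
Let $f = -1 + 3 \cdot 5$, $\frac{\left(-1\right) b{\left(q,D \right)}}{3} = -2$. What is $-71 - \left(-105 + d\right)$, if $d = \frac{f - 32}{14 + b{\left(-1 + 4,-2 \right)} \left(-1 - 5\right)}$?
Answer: $\frac{365}{11} \approx 33.182$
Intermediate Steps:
$b{\left(q,D \right)} = 6$ ($b{\left(q,D \right)} = \left(-3\right) \left(-2\right) = 6$)
$f = 14$ ($f = -1 + 15 = 14$)
$d = \frac{9}{11}$ ($d = \frac{14 - 32}{14 + 6 \left(-1 - 5\right)} = - \frac{18}{14 + 6 \left(-6\right)} = - \frac{18}{14 - 36} = - \frac{18}{-22} = \left(-18\right) \left(- \frac{1}{22}\right) = \frac{9}{11} \approx 0.81818$)
$-71 - \left(-105 + d\right) = -71 + \left(105 - \frac{9}{11}\right) = -71 + \frac{1146}{11} = \frac{365}{11}$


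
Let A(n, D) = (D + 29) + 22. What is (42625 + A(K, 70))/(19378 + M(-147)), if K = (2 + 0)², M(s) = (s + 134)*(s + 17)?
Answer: 21373/10534 ≈ 2.0290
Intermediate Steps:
M(s) = (17 + s)*(134 + s) (M(s) = (134 + s)*(17 + s) = (17 + s)*(134 + s))
K = 4 (K = 2² = 4)
A(n, D) = 51 + D (A(n, D) = (29 + D) + 22 = 51 + D)
(42625 + A(K, 70))/(19378 + M(-147)) = (42625 + (51 + 70))/(19378 + (2278 + (-147)² + 151*(-147))) = (42625 + 121)/(19378 + (2278 + 21609 - 22197)) = 42746/(19378 + 1690) = 42746/21068 = 42746*(1/21068) = 21373/10534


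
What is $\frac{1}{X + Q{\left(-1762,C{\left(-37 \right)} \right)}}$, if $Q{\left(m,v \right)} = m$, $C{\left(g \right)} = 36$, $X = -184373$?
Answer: $- \frac{1}{186135} \approx -5.3724 \cdot 10^{-6}$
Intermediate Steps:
$\frac{1}{X + Q{\left(-1762,C{\left(-37 \right)} \right)}} = \frac{1}{-184373 - 1762} = \frac{1}{-186135} = - \frac{1}{186135}$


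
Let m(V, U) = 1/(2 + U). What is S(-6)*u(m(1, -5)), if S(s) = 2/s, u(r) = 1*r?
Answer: 1/9 ≈ 0.11111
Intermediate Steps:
u(r) = r
S(-6)*u(m(1, -5)) = (2/(-6))/(2 - 5) = (2*(-1/6))/(-3) = -1/3*(-1/3) = 1/9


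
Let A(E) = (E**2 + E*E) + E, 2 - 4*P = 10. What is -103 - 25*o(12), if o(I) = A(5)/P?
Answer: 1169/2 ≈ 584.50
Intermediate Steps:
P = -2 (P = 1/2 - 1/4*10 = 1/2 - 5/2 = -2)
A(E) = E + 2*E**2 (A(E) = (E**2 + E**2) + E = 2*E**2 + E = E + 2*E**2)
o(I) = -55/2 (o(I) = (5*(1 + 2*5))/(-2) = (5*(1 + 10))*(-1/2) = (5*11)*(-1/2) = 55*(-1/2) = -55/2)
-103 - 25*o(12) = -103 - 25*(-55/2) = -103 + 1375/2 = 1169/2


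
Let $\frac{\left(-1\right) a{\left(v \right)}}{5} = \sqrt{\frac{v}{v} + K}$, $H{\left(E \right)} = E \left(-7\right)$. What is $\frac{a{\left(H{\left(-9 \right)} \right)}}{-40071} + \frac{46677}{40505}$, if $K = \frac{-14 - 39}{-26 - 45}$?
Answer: $\frac{46677}{40505} + \frac{10 \sqrt{2201}}{2845041} \approx 1.1525$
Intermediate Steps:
$K = \frac{53}{71}$ ($K = - \frac{53}{-71} = \left(-53\right) \left(- \frac{1}{71}\right) = \frac{53}{71} \approx 0.74648$)
$H{\left(E \right)} = - 7 E$
$a{\left(v \right)} = - \frac{10 \sqrt{2201}}{71}$ ($a{\left(v \right)} = - 5 \sqrt{\frac{v}{v} + \frac{53}{71}} = - 5 \sqrt{1 + \frac{53}{71}} = - 5 \sqrt{\frac{124}{71}} = - 5 \frac{2 \sqrt{2201}}{71} = - \frac{10 \sqrt{2201}}{71}$)
$\frac{a{\left(H{\left(-9 \right)} \right)}}{-40071} + \frac{46677}{40505} = \frac{\left(- \frac{10}{71}\right) \sqrt{2201}}{-40071} + \frac{46677}{40505} = - \frac{10 \sqrt{2201}}{71} \left(- \frac{1}{40071}\right) + 46677 \cdot \frac{1}{40505} = \frac{10 \sqrt{2201}}{2845041} + \frac{46677}{40505} = \frac{46677}{40505} + \frac{10 \sqrt{2201}}{2845041}$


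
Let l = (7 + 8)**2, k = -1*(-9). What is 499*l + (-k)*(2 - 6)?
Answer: 112311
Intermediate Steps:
k = 9
l = 225 (l = 15**2 = 225)
499*l + (-k)*(2 - 6) = 499*225 + (-1*9)*(2 - 6) = 112275 - 9*(-4) = 112275 + 36 = 112311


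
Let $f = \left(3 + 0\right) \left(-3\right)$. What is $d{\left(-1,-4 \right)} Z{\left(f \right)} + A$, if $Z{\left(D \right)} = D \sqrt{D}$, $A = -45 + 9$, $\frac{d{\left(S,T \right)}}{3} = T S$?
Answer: $-36 - 324 i \approx -36.0 - 324.0 i$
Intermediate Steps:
$d{\left(S,T \right)} = 3 S T$ ($d{\left(S,T \right)} = 3 T S = 3 S T$)
$A = -36$
$f = -9$ ($f = 3 \left(-3\right) = -9$)
$Z{\left(D \right)} = D^{\frac{3}{2}}$
$d{\left(-1,-4 \right)} Z{\left(f \right)} + A = 3 \left(-1\right) \left(-4\right) \left(-9\right)^{\frac{3}{2}} - 36 = 12 \left(- 27 i\right) - 36 = - 324 i - 36 = -36 - 324 i$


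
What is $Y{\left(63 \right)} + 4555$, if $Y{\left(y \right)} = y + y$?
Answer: $4681$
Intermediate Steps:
$Y{\left(y \right)} = 2 y$
$Y{\left(63 \right)} + 4555 = 2 \cdot 63 + 4555 = 126 + 4555 = 4681$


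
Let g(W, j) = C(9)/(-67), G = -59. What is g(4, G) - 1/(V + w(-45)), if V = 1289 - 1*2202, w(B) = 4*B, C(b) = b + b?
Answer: -19607/73231 ≈ -0.26774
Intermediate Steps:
C(b) = 2*b
g(W, j) = -18/67 (g(W, j) = (2*9)/(-67) = 18*(-1/67) = -18/67)
V = -913 (V = 1289 - 2202 = -913)
g(4, G) - 1/(V + w(-45)) = -18/67 - 1/(-913 + 4*(-45)) = -18/67 - 1/(-913 - 180) = -18/67 - 1/(-1093) = -18/67 - 1*(-1/1093) = -18/67 + 1/1093 = -19607/73231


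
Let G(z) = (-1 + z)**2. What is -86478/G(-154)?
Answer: -86478/24025 ≈ -3.5995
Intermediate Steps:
-86478/G(-154) = -86478/(-1 - 154)**2 = -86478/((-155)**2) = -86478/24025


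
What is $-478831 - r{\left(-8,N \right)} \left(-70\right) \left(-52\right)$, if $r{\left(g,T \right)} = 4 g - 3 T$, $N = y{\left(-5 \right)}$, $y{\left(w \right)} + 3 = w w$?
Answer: $-122111$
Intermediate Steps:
$y{\left(w \right)} = -3 + w^{2}$ ($y{\left(w \right)} = -3 + w w = -3 + w^{2}$)
$N = 22$ ($N = -3 + \left(-5\right)^{2} = -3 + 25 = 22$)
$r{\left(g,T \right)} = - 3 T + 4 g$
$-478831 - r{\left(-8,N \right)} \left(-70\right) \left(-52\right) = -478831 - \left(\left(-3\right) 22 + 4 \left(-8\right)\right) \left(-70\right) \left(-52\right) = -478831 - \left(-66 - 32\right) \left(-70\right) \left(-52\right) = -478831 - \left(-98\right) \left(-70\right) \left(-52\right) = -478831 - 6860 \left(-52\right) = -478831 - -356720 = -478831 + 356720 = -122111$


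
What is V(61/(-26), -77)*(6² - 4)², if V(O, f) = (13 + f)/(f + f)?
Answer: 32768/77 ≈ 425.56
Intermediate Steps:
V(O, f) = (13 + f)/(2*f) (V(O, f) = (13 + f)/((2*f)) = (13 + f)*(1/(2*f)) = (13 + f)/(2*f))
V(61/(-26), -77)*(6² - 4)² = ((½)*(13 - 77)/(-77))*(6² - 4)² = ((½)*(-1/77)*(-64))*(36 - 4)² = (32/77)*32² = (32/77)*1024 = 32768/77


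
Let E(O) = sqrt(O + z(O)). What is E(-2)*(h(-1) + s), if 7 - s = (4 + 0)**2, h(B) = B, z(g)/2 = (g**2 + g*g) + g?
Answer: -10*sqrt(10) ≈ -31.623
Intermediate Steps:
z(g) = 2*g + 4*g**2 (z(g) = 2*((g**2 + g*g) + g) = 2*((g**2 + g**2) + g) = 2*(2*g**2 + g) = 2*(g + 2*g**2) = 2*g + 4*g**2)
E(O) = sqrt(O + 2*O*(1 + 2*O))
s = -9 (s = 7 - (4 + 0)**2 = 7 - 1*4**2 = 7 - 1*16 = 7 - 16 = -9)
E(-2)*(h(-1) + s) = sqrt(-2*(3 + 4*(-2)))*(-1 - 9) = sqrt(-2*(3 - 8))*(-10) = sqrt(-2*(-5))*(-10) = sqrt(10)*(-10) = -10*sqrt(10)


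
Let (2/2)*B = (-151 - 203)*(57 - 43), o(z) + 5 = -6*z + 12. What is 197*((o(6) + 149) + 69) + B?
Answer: 32277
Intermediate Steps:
o(z) = 7 - 6*z (o(z) = -5 + (-6*z + 12) = -5 + (12 - 6*z) = 7 - 6*z)
B = -4956 (B = (-151 - 203)*(57 - 43) = -354*14 = -4956)
197*((o(6) + 149) + 69) + B = 197*(((7 - 6*6) + 149) + 69) - 4956 = 197*(((7 - 36) + 149) + 69) - 4956 = 197*((-29 + 149) + 69) - 4956 = 197*(120 + 69) - 4956 = 197*189 - 4956 = 37233 - 4956 = 32277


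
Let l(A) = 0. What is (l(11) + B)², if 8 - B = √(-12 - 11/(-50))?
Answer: (80 - I*√1178)²/100 ≈ 52.22 - 54.915*I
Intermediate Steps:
B = 8 - I*√1178/10 (B = 8 - √(-12 - 11/(-50)) = 8 - √(-12 - 11*(-1/50)) = 8 - √(-12 + 11/50) = 8 - √(-589/50) = 8 - I*√1178/10 ≈ 8.0 - 3.4322*I)
(l(11) + B)² = (0 + (8 - I*√1178/10))² = (8 - I*√1178/10)²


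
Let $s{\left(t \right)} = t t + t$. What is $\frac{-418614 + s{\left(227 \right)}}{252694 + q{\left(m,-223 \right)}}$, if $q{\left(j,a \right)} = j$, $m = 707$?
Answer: $- \frac{122286}{84467} \approx -1.4477$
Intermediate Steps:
$s{\left(t \right)} = t + t^{2}$ ($s{\left(t \right)} = t^{2} + t = t + t^{2}$)
$\frac{-418614 + s{\left(227 \right)}}{252694 + q{\left(m,-223 \right)}} = \frac{-418614 + 227 \left(1 + 227\right)}{252694 + 707} = \frac{-418614 + 227 \cdot 228}{253401} = \left(-418614 + 51756\right) \frac{1}{253401} = \left(-366858\right) \frac{1}{253401} = - \frac{122286}{84467}$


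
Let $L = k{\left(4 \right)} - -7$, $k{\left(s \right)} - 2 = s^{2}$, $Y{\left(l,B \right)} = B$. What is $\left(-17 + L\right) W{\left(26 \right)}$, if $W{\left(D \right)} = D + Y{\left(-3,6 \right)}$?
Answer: $256$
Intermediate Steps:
$W{\left(D \right)} = 6 + D$ ($W{\left(D \right)} = D + 6 = 6 + D$)
$k{\left(s \right)} = 2 + s^{2}$
$L = 25$ ($L = \left(2 + 4^{2}\right) - -7 = \left(2 + 16\right) + 7 = 18 + 7 = 25$)
$\left(-17 + L\right) W{\left(26 \right)} = \left(-17 + 25\right) \left(6 + 26\right) = 8 \cdot 32 = 256$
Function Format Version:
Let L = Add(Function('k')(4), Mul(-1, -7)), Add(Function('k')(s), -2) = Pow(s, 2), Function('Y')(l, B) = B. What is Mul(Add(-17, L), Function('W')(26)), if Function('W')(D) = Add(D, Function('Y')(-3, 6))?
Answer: 256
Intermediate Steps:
Function('W')(D) = Add(6, D) (Function('W')(D) = Add(D, 6) = Add(6, D))
Function('k')(s) = Add(2, Pow(s, 2))
L = 25 (L = Add(Add(2, Pow(4, 2)), Mul(-1, -7)) = Add(Add(2, 16), 7) = Add(18, 7) = 25)
Mul(Add(-17, L), Function('W')(26)) = Mul(Add(-17, 25), Add(6, 26)) = Mul(8, 32) = 256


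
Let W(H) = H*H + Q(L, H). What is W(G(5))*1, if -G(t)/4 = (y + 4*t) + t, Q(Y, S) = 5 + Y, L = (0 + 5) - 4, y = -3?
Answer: 7750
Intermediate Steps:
L = 1 (L = 5 - 4 = 1)
G(t) = 12 - 20*t (G(t) = -4*((-3 + 4*t) + t) = -4*(-3 + 5*t) = 12 - 20*t)
W(H) = 6 + H² (W(H) = H*H + (5 + 1) = H² + 6 = 6 + H²)
W(G(5))*1 = (6 + (12 - 20*5)²)*1 = (6 + (12 - 100)²)*1 = (6 + (-88)²)*1 = (6 + 7744)*1 = 7750*1 = 7750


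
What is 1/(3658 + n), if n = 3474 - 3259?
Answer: 1/3873 ≈ 0.00025820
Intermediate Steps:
n = 215
1/(3658 + n) = 1/(3658 + 215) = 1/3873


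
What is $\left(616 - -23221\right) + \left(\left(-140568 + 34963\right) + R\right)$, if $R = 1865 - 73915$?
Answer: $-153818$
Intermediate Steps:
$R = -72050$
$\left(616 - -23221\right) + \left(\left(-140568 + 34963\right) + R\right) = \left(616 - -23221\right) + \left(\left(-140568 + 34963\right) - 72050\right) = \left(616 + 23221\right) - 177655 = 23837 - 177655 = -153818$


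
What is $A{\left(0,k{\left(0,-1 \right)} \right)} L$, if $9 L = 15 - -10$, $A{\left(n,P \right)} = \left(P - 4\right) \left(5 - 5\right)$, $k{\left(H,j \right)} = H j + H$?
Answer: $0$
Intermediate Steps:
$k{\left(H,j \right)} = H + H j$
$A{\left(n,P \right)} = 0$ ($A{\left(n,P \right)} = \left(-4 + P\right) 0 = 0$)
$L = \frac{25}{9}$ ($L = \frac{15 - -10}{9} = \frac{15 + 10}{9} = \frac{1}{9} \cdot 25 = \frac{25}{9} \approx 2.7778$)
$A{\left(0,k{\left(0,-1 \right)} \right)} L = 0 \cdot \frac{25}{9} = 0$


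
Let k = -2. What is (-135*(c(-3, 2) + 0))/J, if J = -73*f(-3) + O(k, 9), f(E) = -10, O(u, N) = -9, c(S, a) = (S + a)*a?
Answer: 270/721 ≈ 0.37448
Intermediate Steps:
c(S, a) = a*(S + a)
J = 721 (J = -73*(-10) - 9 = 730 - 9 = 721)
(-135*(c(-3, 2) + 0))/J = -135*(2*(-3 + 2) + 0)/721 = -135*(2*(-1) + 0)*(1/721) = -135*(-2 + 0)*(1/721) = -135*(-2)*(1/721) = 270*(1/721) = 270/721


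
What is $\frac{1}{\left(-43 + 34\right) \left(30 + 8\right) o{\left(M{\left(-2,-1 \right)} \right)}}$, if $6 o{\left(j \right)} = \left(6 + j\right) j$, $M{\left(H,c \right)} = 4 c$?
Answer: $\frac{1}{456} \approx 0.002193$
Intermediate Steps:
$o{\left(j \right)} = \frac{j \left(6 + j\right)}{6}$ ($o{\left(j \right)} = \frac{\left(6 + j\right) j}{6} = \frac{j \left(6 + j\right)}{6}$)
$\frac{1}{\left(-43 + 34\right) \left(30 + 8\right) o{\left(M{\left(-2,-1 \right)} \right)}} = \frac{1}{\left(-43 + 34\right) \left(30 + 8\right) \frac{4 \left(-1\right) \left(6 + 4 \left(-1\right)\right)}{6}} = \frac{1}{\left(-9\right) 38 \cdot \frac{1}{6} \left(-4\right) \left(6 - 4\right)} = \frac{1}{\left(-342\right) \frac{1}{6} \left(-4\right) 2} = \frac{1}{\left(-342\right) \left(- \frac{4}{3}\right)} = \frac{1}{456}$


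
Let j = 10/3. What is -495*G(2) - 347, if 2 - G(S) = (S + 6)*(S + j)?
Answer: 19783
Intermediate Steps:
j = 10/3 (j = 10*(1/3) = 10/3 ≈ 3.3333)
G(S) = 2 - (6 + S)*(10/3 + S) (G(S) = 2 - (S + 6)*(S + 10/3) = 2 - (6 + S)*(10/3 + S))
-495*G(2) - 347 = -495*(-18 - 1*2**2 - 28/3*2) - 347 = -495*(-18 - 1*4 - 56/3) - 347 = -495*(-18 - 4 - 56/3) - 347 = -495*(-122/3) - 347 = 20130 - 347 = 19783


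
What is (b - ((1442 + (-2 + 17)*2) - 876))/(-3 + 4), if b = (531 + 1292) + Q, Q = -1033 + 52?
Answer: 246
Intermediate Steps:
Q = -981
b = 842 (b = (531 + 1292) - 981 = 1823 - 981 = 842)
(b - ((1442 + (-2 + 17)*2) - 876))/(-3 + 4) = (842 - ((1442 + (-2 + 17)*2) - 876))/(-3 + 4) = (842 - ((1442 + 15*2) - 876))/1 = 1*(842 - ((1442 + 30) - 876)) = 1*(842 - (1472 - 876)) = 1*(842 - 1*596) = 1*(842 - 596) = 1*246 = 246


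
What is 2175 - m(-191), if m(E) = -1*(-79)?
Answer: 2096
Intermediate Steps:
m(E) = 79
2175 - m(-191) = 2175 - 1*79 = 2175 - 79 = 2096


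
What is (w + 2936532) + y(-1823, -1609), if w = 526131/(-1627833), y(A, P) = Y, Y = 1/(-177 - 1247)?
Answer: 2268993610354589/772678064 ≈ 2.9365e+6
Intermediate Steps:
Y = -1/1424 (Y = 1/(-1424) = -1/1424 ≈ -0.00070225)
y(A, P) = -1/1424
w = -175377/542611 (w = 526131*(-1/1627833) = -175377/542611 ≈ -0.32321)
(w + 2936532) + y(-1823, -1609) = (-175377/542611 + 2936532) - 1/1424 = 1593394389675/542611 - 1/1424 = 2268993610354589/772678064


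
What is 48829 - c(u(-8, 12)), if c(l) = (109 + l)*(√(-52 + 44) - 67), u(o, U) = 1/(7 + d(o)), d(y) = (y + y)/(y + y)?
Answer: 449123/8 - 873*I*√2/4 ≈ 56140.0 - 308.65*I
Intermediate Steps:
d(y) = 1 (d(y) = (2*y)/((2*y)) = (2*y)*(1/(2*y)) = 1)
u(o, U) = ⅛ (u(o, U) = 1/(7 + 1) = 1/8 = ⅛)
c(l) = (-67 + 2*I*√2)*(109 + l) (c(l) = (109 + l)*(√(-8) - 67) = (109 + l)*(2*I*√2 - 67) = (109 + l)*(-67 + 2*I*√2) = (-67 + 2*I*√2)*(109 + l))
48829 - c(u(-8, 12)) = 48829 - (-7303 - 67*⅛ + 218*I*√2 + 2*I*(⅛)*√2) = 48829 - (-7303 - 67/8 + 218*I*√2 + I*√2/4) = 48829 - (-58491/8 + 873*I*√2/4) = 48829 + (58491/8 - 873*I*√2/4) = 449123/8 - 873*I*√2/4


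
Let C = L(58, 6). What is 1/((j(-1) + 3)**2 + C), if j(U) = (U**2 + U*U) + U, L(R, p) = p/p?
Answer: 1/17 ≈ 0.058824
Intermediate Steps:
L(R, p) = 1
C = 1
j(U) = U + 2*U**2 (j(U) = (U**2 + U**2) + U = 2*U**2 + U = U + 2*U**2)
1/((j(-1) + 3)**2 + C) = 1/((-(1 + 2*(-1)) + 3)**2 + 1) = 1/((-(1 - 2) + 3)**2 + 1) = 1/((-1*(-1) + 3)**2 + 1) = 1/((1 + 3)**2 + 1) = 1/(4**2 + 1) = 1/(16 + 1) = 1/17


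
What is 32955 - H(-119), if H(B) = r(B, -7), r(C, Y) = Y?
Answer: 32962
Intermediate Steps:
H(B) = -7
32955 - H(-119) = 32955 - 1*(-7) = 32955 + 7 = 32962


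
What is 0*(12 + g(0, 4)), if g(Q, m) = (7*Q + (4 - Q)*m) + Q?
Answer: 0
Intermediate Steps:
g(Q, m) = 8*Q + m*(4 - Q) (g(Q, m) = (7*Q + m*(4 - Q)) + Q = 8*Q + m*(4 - Q))
0*(12 + g(0, 4)) = 0*(12 + (4*4 + 8*0 - 1*0*4)) = 0*(12 + (16 + 0 + 0)) = 0*(12 + 16) = 0*28 = 0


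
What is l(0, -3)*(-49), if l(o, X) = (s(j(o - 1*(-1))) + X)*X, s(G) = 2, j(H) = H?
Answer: -147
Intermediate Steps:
l(o, X) = X*(2 + X) (l(o, X) = (2 + X)*X = X*(2 + X))
l(0, -3)*(-49) = -3*(2 - 3)*(-49) = -3*(-1)*(-49) = 3*(-49) = -147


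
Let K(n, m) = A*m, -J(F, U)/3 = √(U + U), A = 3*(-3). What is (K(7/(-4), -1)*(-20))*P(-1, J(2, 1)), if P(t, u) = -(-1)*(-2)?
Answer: 360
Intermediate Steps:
A = -9
J(F, U) = -3*√2*√U (J(F, U) = -3*√(U + U) = -3*√2*√U)
P(t, u) = -2 (P(t, u) = -1*2 = -2)
K(n, m) = -9*m
(K(7/(-4), -1)*(-20))*P(-1, J(2, 1)) = (-9*(-1)*(-20))*(-2) = (9*(-20))*(-2) = -180*(-2) = 360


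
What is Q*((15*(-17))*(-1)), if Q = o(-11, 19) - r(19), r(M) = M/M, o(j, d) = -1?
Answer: -510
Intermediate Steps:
r(M) = 1
Q = -2 (Q = -1 - 1*1 = -1 - 1 = -2)
Q*((15*(-17))*(-1)) = -2*15*(-17)*(-1) = -(-510)*(-1) = -2*255 = -510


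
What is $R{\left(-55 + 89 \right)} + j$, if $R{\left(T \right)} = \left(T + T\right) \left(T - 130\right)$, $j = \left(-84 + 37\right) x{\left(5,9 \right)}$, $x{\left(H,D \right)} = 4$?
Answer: $-6716$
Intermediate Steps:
$j = -188$ ($j = \left(-84 + 37\right) 4 = \left(-47\right) 4 = -188$)
$R{\left(T \right)} = 2 T \left(-130 + T\right)$
$R{\left(-55 + 89 \right)} + j = 2 \left(-55 + 89\right) \left(-130 + \left(-55 + 89\right)\right) - 188 = 2 \cdot 34 \left(-130 + 34\right) - 188 = 2 \cdot 34 \left(-96\right) - 188 = -6528 - 188 = -6716$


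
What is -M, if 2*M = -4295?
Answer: 4295/2 ≈ 2147.5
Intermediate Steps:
M = -4295/2 (M = (½)*(-4295) = -4295/2 ≈ -2147.5)
-M = -1*(-4295/2) = 4295/2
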